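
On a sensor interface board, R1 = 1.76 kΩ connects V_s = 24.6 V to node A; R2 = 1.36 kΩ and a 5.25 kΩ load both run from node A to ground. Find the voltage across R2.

V_out ≈ 9.36 V

First combine the lower leg with the load: R2 ‖ R_L = 1.080 kΩ.
Then V_out = V_s · R2'/(R1 + R2') = 24.6 × 1.080/2.840 = 9.356 V.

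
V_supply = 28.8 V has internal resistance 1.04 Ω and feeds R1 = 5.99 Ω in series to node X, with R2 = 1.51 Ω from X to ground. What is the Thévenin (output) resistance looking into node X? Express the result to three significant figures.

R_th ≈ 1.24 Ω

R1' = 1.04 + 5.99 = 7.030 Ω (source resistance + R1).
Looking into X with the source shorted: R_th = R1'·R2/(R1'+R2) = 7.030 × 1.51/8.540 = 1.243 Ω.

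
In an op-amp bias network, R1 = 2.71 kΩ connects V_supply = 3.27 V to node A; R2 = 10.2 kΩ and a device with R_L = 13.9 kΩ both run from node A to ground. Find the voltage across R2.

V_out ≈ 2.24 V

The load sits in parallel with R2, giving an effective lower resistance R2' = R2·R_L/(R2+R_L) = 5.883 kΩ.
Then V_out = V_supply · R2'/(R1 + R2') = 3.27 × 5.883/8.593 = 2.239 V.
(Unloaded it would be 2.58 V; the load pulls it down.)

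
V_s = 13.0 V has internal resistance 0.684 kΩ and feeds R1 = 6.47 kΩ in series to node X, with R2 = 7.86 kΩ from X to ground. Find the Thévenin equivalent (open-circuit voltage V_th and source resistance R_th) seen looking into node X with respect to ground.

R1' = 0.684 + 6.47 = 7.154 kΩ (source resistance + R1).
V_th is the unloaded tap voltage: V_s · R2/(R1'+R2) = 13.0 × 0.5235 = 6.806 V.
Looking into X with the source shorted: R_th = R1'·R2/(R1'+R2) = 7.154 × 7.86/15.01 = 3.745 kΩ.

V_th ≈ 6.81 V, R_th ≈ 3.75 kΩ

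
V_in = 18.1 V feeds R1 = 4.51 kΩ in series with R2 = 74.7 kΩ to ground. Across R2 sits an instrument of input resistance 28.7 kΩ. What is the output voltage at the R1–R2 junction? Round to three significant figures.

V_out ≈ 14.9 V

First combine the lower leg with the load: R2 ‖ R_L = 20.73 kΩ.
Now apply the divider: V_out = 18.1 × 0.8213 = 14.87 V.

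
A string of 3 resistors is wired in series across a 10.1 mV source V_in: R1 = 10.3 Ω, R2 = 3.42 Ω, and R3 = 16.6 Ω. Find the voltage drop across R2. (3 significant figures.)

V ≈ 1.14 mV

Total series resistance ΣR = 10.3 + 3.42 + 16.6 = 30.32 Ω.
By the voltage-divider rule, V = 10.1 × 3.420/30.32 = 1.139 mV.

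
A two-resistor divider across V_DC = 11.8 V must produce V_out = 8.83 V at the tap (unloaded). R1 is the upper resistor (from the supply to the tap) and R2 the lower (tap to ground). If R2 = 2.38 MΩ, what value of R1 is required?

R1 ≈ 0.801 MΩ

Required fraction k = V_out/V_DC = 0.7483.
So R1 = R2 · (V_DC/V_out − 1) = 2.38 × (11.8/8.83 − 1) = 2.38 × 0.3364 = 0.8005 MΩ.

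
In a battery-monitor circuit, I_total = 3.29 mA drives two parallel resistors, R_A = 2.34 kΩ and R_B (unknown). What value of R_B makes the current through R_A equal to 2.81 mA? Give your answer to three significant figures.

The fraction through R_A equals R_B/(R_A+R_B).
2.81/3.29 = R_B/(R_A + R_B) → R_B = R_A · (0.8541)/(1 − 0.8541) = 2.34 × 5.854 = 13.70 kΩ.

R_B ≈ 13.7 kΩ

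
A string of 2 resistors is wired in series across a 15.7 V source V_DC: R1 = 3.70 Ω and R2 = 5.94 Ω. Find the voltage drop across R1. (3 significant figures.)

V ≈ 6.03 V

Total series resistance ΣR = 3.70 + 5.94 = 9.640 Ω.
By the voltage-divider rule, V = 15.7 × 3.700/9.640 = 6.026 V.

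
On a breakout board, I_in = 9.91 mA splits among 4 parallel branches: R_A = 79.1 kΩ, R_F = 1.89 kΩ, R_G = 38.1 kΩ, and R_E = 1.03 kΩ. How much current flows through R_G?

Conductances: ΣG = 1/79.1 + 1/1.89 + 1/38.1 + 1/1.03 = 1.539 (1/kΩ).
By the current-divider rule, I = I_in · G_k/ΣG = 9.91 × 0.01706 = 0.1690 mA.

I ≈ 0.169 mA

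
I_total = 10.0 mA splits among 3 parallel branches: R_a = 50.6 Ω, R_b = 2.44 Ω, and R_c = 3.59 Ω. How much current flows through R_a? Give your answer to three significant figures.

I ≈ 0.279 mA

ΣG = 1/50.6 + 1/2.44 + 1/3.59 = 0.7082.
R_a takes the fraction G_k/ΣG = 0.01976/0.7082 = 0.02791, so I = 10.0 × 0.02791 = 0.2791 mA.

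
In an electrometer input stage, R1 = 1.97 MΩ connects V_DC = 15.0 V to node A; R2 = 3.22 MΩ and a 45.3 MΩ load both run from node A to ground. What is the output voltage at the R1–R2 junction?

R2 ‖ R_L = (3.22 × 45.3)/(3.22 + 45.3) = 3.006 MΩ.
Voltage divider with the loaded lower leg: V_out = 15.0 × 3.006/(1.97 + 3.006) = 15.0 × 0.6041 = 9.062 V.
(Unloaded it would be 9.31 V; the load pulls it down.)

V_out ≈ 9.06 V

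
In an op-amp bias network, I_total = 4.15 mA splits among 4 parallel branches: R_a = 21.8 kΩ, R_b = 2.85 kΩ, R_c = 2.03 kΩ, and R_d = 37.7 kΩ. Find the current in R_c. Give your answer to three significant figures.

I ≈ 2.23 mA

Total conductance ΣG = 1/21.8 + 1/2.85 + 1/2.03 + 1/37.7 = 0.9159 (units of 1/kΩ).
By the current-divider rule, I = I_total · G_k/ΣG = 4.15 × 0.5379 = 2.232 mA.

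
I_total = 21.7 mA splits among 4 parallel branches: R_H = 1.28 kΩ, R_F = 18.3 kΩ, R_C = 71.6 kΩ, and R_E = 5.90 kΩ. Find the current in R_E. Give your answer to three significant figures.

I ≈ 3.61 mA

Total conductance ΣG = 1/1.28 + 1/18.3 + 1/71.6 + 1/5.90 = 1.019 (units of 1/kΩ).
Current divider: I(R_E) = I_total · G_k/ΣG = 21.7 × (0.1695/1.019) = 21.7 × 0.1663 = 3.608 mA.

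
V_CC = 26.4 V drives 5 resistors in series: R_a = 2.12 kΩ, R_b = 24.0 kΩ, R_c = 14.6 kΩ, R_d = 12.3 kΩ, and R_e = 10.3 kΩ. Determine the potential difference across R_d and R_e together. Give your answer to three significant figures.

ΣR = 2.12 + 24.0 + 14.6 + 12.3 + 10.3 = 63.32 kΩ.
R_{R_d..R_e} = 12.3 + 10.3 = 22.60 kΩ.
By the voltage-divider rule, V = 26.4 × 22.60/63.32 = 9.423 V.

V ≈ 9.42 V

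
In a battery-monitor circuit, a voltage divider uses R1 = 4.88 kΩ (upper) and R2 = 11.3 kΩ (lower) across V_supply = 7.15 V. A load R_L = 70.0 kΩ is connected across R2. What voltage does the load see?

First combine the lower leg with the load: R2 ‖ R_L = 9.729 kΩ.
Then V_out = V_supply · R2'/(R1 + R2') = 7.15 × 9.729/14.61 = 4.762 V.

V_out ≈ 4.76 V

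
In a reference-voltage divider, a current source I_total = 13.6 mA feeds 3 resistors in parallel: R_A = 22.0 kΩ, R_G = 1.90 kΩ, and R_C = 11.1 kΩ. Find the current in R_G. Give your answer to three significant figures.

ΣG = 1/22.0 + 1/1.90 + 1/11.1 = 0.6619.
By the current-divider rule, I = I_total · G_k/ΣG = 13.6 × 0.7952 = 10.81 mA.

I ≈ 10.8 mA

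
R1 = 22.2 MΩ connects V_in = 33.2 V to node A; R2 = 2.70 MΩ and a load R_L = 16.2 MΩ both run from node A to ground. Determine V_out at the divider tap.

V_out ≈ 3.13 V

R2 ‖ R_L = (2.70 × 16.2)/(2.70 + 16.2) = 2.314 MΩ.
Voltage divider with the loaded lower leg: V_out = 33.2 × 2.314/(22.2 + 2.314) = 33.2 × 0.09441 = 3.134 V.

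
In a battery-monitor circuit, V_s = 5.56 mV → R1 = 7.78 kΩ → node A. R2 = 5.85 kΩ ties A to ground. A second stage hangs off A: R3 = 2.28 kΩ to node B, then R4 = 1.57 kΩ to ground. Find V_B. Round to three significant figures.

V_B ≈ 0.521 mV

Looking into the second stage from A: R3 + R4 = 3.850 kΩ appears in parallel with R2.
R2 ‖ (R3+R4) = 2.322 kΩ.
So V_A = 5.56 × 0.2298 = 1.278 mV.
Then the unloaded second divider: V_B = V_A × R4/(R3+R4) = 1.278 × 0.4078 = 0.5211 mV.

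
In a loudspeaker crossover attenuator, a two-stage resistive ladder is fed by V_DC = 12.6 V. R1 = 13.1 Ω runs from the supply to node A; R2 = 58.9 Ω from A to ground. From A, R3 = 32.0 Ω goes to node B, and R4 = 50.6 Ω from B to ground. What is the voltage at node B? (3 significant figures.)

Node A sees R2 in parallel with the series input of stage 2, R3 + R4 = 82.60 Ω.
R2 ‖ (R3+R4) = 34.38 Ω.
So V_A = 12.6 × 0.7241 = 9.124 V.
Then the unloaded second divider: V_B = V_A × R4/(R3+R4) = 9.124 × 0.6126 = 5.589 V.

V_B ≈ 5.59 V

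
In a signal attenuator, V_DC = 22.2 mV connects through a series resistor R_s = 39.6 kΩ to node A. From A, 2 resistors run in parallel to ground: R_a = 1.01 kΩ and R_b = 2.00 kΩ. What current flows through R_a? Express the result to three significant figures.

Parallel bank: R_p = 1/(1/1.01 + 1/2.00) = 0.6711 kΩ.
Node voltage V_A = V_DC · R_p/(R_s + R_p) = 22.2 × 0.01666 = 0.3700 mV.
Branch current I = V_A/R_a = 0.3700/1.01 = 0.3663 µA.
(Check via current divider: I_total = 0.5513 µA; share G_k/ΣG = 0.6645 → same result.)

I ≈ 0.366 µA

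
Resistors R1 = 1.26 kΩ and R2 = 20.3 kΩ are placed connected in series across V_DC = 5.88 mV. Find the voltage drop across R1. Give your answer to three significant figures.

Series total: ΣR = 1.26 + 20.3 = 21.56 kΩ.
By the voltage-divider rule, V = 5.88 × 1.260/21.56 = 0.3436 mV.

V ≈ 0.344 mV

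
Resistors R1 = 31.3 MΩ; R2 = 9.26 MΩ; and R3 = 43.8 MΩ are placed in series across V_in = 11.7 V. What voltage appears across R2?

Series total: ΣR = 31.3 + 9.26 + 43.8 = 84.36 MΩ.
Voltage divider: V = V_in · (9.260 / 84.36) = 11.7 × 0.1098 = 1.284 V.

V ≈ 1.28 V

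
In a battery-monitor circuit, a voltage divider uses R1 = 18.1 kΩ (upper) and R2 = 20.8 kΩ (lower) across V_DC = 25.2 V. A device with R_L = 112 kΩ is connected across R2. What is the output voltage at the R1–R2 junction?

V_out ≈ 12.4 V

First combine the lower leg with the load: R2 ‖ R_L = 17.54 kΩ.
Now apply the divider: V_out = 25.2 × 0.4922 = 12.40 V.
(Unloaded it would be 13.5 V; the load pulls it down.)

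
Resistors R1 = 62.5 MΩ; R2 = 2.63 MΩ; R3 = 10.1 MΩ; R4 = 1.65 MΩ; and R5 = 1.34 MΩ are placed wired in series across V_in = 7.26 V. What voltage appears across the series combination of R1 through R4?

Series total: ΣR = 62.5 + 2.63 + 10.1 + 1.65 + 1.34 = 78.22 MΩ.
R_{R1..R4} = 62.5 + 2.63 + 10.1 + 1.65 = 76.88 MΩ.
V = V_in · R/ΣR = 7.26 × 0.9829 = 7.136 V.

V ≈ 7.14 V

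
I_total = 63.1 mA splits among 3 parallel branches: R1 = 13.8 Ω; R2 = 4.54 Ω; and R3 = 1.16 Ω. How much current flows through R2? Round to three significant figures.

I ≈ 12.0 mA

Conductances: ΣG = 1/13.8 + 1/4.54 + 1/1.16 = 1.155 (1/Ω).
R2 takes the fraction G_k/ΣG = 0.2203/1.155 = 0.1907, so I = 63.1 × 0.1907 = 12.04 mA.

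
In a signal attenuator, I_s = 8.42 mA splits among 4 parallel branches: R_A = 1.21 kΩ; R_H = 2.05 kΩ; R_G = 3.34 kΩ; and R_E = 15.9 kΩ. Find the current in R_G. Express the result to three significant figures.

I ≈ 1.50 mA

Conductances: ΣG = 1/1.21 + 1/2.05 + 1/3.34 + 1/15.9 = 1.677 (1/kΩ).
R_G takes the fraction G_k/ΣG = 0.2994/1.677 = 0.1786, so I = 8.42 × 0.1786 = 1.504 mA.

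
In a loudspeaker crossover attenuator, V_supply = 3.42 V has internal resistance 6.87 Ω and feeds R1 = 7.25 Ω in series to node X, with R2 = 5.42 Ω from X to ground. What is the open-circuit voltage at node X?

R1' = 6.87 + 7.25 = 14.12 Ω (source resistance + R1).
V_th is the unloaded tap voltage: V_supply · R2/(R1'+R2) = 3.42 × 0.2774 = 0.9486 V.

V_th ≈ 0.949 V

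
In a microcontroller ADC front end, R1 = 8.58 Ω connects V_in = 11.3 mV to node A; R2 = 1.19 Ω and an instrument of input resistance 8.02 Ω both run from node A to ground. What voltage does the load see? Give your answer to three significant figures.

R2 ‖ R_L = (1.19 × 8.02)/(1.19 + 8.02) = 1.036 Ω.
Voltage divider with the loaded lower leg: V_out = 11.3 × 1.036/(8.58 + 1.036) = 11.3 × 0.1078 = 1.218 mV.

V_out ≈ 1.22 mV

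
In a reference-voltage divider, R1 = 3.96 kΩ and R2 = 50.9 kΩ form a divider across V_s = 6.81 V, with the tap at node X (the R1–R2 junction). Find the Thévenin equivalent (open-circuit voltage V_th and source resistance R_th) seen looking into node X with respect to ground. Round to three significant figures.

V_th ≈ 6.32 V, R_th ≈ 3.67 kΩ

V_th is the unloaded tap voltage: V_s · R2/(R1+R2) = 6.81 × 0.9278 = 6.318 V.
With V_s suppressed (replaced by a short), R_th = R1 ‖ R2 = (3.960 × 50.9)/(3.960 + 50.9) = 3.674 kΩ.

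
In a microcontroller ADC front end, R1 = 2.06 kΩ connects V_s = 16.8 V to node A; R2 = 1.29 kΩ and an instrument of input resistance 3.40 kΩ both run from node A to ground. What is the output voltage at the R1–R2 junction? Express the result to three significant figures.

V_out ≈ 5.25 V

The load sits in parallel with R2, giving an effective lower resistance R2' = R2·R_L/(R2+R_L) = 0.9352 kΩ.
Voltage divider with the loaded lower leg: V_out = 16.8 × 0.9352/(2.06 + 0.9352) = 16.8 × 0.3122 = 5.245 V.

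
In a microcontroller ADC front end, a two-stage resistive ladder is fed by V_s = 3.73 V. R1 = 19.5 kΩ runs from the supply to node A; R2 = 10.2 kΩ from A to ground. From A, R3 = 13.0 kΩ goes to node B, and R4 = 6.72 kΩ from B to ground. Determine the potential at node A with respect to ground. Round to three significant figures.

The second stage (R3 + R4 = 19.72 kΩ) loads node A in parallel with R2.
R2 ‖ (R3+R4) = 6.723 kΩ.
So V_A = 3.73 × 0.2564 = 0.9563 V.

V_A ≈ 0.956 V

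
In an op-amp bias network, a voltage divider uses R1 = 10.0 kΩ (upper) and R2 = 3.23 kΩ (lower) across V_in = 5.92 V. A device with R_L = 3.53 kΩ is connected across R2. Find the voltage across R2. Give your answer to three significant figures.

V_out ≈ 0.854 V

The load sits in parallel with R2, giving an effective lower resistance R2' = R2·R_L/(R2+R_L) = 1.687 kΩ.
Voltage divider with the loaded lower leg: V_out = 5.92 × 1.687/(10.0 + 1.687) = 5.92 × 0.1443 = 0.8544 V.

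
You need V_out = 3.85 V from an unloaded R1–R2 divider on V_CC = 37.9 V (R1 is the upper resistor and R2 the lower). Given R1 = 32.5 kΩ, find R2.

V_out/V_CC = R2/(R1+R2) = 0.1016.
Rearranging, R2 = R1·k/(1−k) = 32.5 × 0.1131 = 3.675 kΩ.

R2 ≈ 3.67 kΩ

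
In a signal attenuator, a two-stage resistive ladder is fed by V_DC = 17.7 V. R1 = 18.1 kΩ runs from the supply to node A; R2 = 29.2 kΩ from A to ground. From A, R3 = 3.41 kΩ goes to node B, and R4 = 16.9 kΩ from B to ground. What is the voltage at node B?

Looking into the second stage from A: R3 + R4 = 20.31 kΩ appears in parallel with R2.
Effective lower resistance at A: R2 ‖ 20.31 = 11.98 kΩ.
So V_A = 17.7 × 0.3982 = 7.049 V.
Stage 2 is unloaded, so V_B = V_A · R4/(R3+R4) = 7.049 × 16.9/20.31 = 5.865 V.

V_B ≈ 5.87 V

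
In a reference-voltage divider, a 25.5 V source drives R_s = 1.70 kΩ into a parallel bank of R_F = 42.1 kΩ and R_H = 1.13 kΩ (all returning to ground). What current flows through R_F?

I ≈ 0.238 mA

Parallel bank: R_p = 1/(1/42.1 + 1/1.13) = 1.100 kΩ.
V_A by voltage divider: V_A = 25.5 × 1.100/(1.70 + 1.100) = 10.02 V.
Branch current I = V_A/R_F = 10.02/42.1 = 0.2380 mA.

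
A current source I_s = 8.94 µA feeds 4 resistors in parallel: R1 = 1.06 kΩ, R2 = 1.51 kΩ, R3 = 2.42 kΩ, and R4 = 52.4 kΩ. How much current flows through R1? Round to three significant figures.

I ≈ 4.14 µA

Total conductance ΣG = 1/1.06 + 1/1.51 + 1/2.42 + 1/52.4 = 2.038 (units of 1/kΩ).
By the current-divider rule, I = I_s · G_k/ΣG = 8.94 × 0.4629 = 4.138 µA.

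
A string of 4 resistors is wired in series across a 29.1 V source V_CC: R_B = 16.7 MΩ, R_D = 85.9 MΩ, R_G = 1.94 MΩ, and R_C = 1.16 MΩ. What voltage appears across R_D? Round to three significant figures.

V ≈ 23.6 V

Total series resistance ΣR = 16.7 + 85.9 + 1.94 + 1.16 = 105.7 MΩ.
By the voltage-divider rule, V = 29.1 × 85.90/105.7 = 23.65 V.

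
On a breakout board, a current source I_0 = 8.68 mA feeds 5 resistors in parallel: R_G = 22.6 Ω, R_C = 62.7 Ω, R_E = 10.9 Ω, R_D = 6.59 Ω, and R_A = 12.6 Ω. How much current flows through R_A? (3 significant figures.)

I ≈ 1.80 mA

Total conductance ΣG = 1/22.6 + 1/62.7 + 1/10.9 + 1/6.59 + 1/12.6 = 0.3831 (units of 1/Ω).
R_A takes the fraction G_k/ΣG = 0.07937/0.3831 = 0.2072, so I = 8.68 × 0.2072 = 1.798 mA.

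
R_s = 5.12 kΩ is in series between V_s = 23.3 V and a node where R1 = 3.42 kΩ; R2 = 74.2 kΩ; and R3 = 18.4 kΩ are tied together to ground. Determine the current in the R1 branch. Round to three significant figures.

I ≈ 2.40 mA

Equivalent of the parallel group: R_p = 2.776 kΩ.
Node voltage V_A = V_s · R_p/(R_s + R_p) = 23.3 × 0.3516 = 8.192 V.
Branch current I = V_A/R1 = 8.192/3.42 = 2.395 mA.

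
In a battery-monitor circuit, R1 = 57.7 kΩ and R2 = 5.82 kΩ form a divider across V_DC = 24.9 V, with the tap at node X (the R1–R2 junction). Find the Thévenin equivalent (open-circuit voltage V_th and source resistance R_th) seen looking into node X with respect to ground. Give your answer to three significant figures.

With X open, the divider is unloaded: V_th = 24.9 × 5.82/63.52 = 2.281 V.
Looking into X with the source shorted: R_th = R1·R2/(R1+R2) = 57.70 × 5.82/63.52 = 5.287 kΩ.

V_th ≈ 2.28 V, R_th ≈ 5.29 kΩ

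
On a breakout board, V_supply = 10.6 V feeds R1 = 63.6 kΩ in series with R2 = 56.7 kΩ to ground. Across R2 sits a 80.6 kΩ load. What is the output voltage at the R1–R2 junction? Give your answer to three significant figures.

V_out ≈ 3.64 V

R2 ‖ R_L = (56.7 × 80.6)/(56.7 + 80.6) = 33.28 kΩ.
Voltage divider with the loaded lower leg: V_out = 10.6 × 33.28/(63.6 + 33.28) = 10.6 × 0.3436 = 3.642 V.
(Unloaded it would be 5.00 V; the load pulls it down.)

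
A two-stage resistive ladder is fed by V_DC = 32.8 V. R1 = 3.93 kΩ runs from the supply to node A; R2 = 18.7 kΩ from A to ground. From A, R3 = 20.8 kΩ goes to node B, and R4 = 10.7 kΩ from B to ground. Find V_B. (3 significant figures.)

Looking into the second stage from A: R3 + R4 = 31.50 kΩ appears in parallel with R2.
R2 ‖ (R3+R4) = 11.73 kΩ.
First divider: V_A = V_DC · 11.73/(3.93 + 11.73) = 24.57 V.
V_B = V_A × 0.3397 = 8.346 V.

V_B ≈ 8.35 V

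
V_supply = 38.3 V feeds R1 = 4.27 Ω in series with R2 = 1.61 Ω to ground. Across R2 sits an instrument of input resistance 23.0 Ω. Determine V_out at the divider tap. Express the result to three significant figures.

The load sits in parallel with R2, giving an effective lower resistance R2' = R2·R_L/(R2+R_L) = 1.505 Ω.
Now apply the divider: V_out = 38.3 × 0.2606 = 9.980 V.

V_out ≈ 9.98 V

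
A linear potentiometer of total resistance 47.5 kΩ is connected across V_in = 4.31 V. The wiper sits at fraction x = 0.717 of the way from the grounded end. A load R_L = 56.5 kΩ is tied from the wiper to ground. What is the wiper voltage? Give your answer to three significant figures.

Lower segment x·R_p = 34.06 kΩ; upper segment (1−x)·R_p = 13.44 kΩ.
(x·R_p) ‖ R_L = 21.25 kΩ.
Loaded-divider output: V_out = 4.31 × 0.6125 = 2.640 V.

V_out ≈ 2.64 V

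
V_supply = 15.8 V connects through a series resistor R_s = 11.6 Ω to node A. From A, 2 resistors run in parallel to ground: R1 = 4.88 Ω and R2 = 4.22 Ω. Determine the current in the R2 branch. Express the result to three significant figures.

Equivalent of the parallel group: R_p = 2.263 Ω.
Node voltage V_A = V_supply · R_p/(R_s + R_p) = 15.8 × 0.1632 = 2.579 V.
Branch current I = V_A/R2 = 2.579/4.22 = 0.6112 A.
(Equivalently: I_total = 1.140 A, then current-divider fraction G_k/ΣG = 0.5363.)

I ≈ 0.611 A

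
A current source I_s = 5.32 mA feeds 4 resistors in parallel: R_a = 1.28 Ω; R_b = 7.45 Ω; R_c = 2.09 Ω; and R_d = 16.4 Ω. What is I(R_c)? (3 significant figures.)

Total conductance ΣG = 1/1.28 + 1/7.45 + 1/2.09 + 1/16.4 = 1.455 (units of 1/Ω).
By the current-divider rule, I = I_s · G_k/ΣG = 5.32 × 0.3289 = 1.750 mA.

I ≈ 1.75 mA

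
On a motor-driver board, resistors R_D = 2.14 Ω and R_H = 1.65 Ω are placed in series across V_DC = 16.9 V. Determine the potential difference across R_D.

V ≈ 9.54 V

Series total: ΣR = 2.14 + 1.65 = 3.790 Ω.
Voltage divider: V = V_DC · (2.140 / 3.790) = 16.9 × 0.5646 = 9.542 V.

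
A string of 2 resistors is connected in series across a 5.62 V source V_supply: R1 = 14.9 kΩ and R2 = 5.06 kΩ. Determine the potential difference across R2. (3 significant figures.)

V ≈ 1.42 V

Series total: ΣR = 14.9 + 5.06 = 19.96 kΩ.
Voltage divider: V = V_supply · (5.060 / 19.96) = 5.62 × 0.2535 = 1.425 V.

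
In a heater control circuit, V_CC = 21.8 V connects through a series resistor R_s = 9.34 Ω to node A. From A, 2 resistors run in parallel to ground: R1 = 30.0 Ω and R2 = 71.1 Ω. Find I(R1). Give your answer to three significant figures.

I ≈ 0.504 A

Parallel bank: R_p = 1/(1/30.0 + 1/71.1) = 21.10 Ω.
V_A = 21.8 × 21.10/30.44 = 15.11 V.
Branch current I = V_A/R1 = 15.11/30.0 = 0.5037 A.
(Equivalently: I_total = 0.7162 A, then current-divider fraction G_k/ΣG = 0.7033.)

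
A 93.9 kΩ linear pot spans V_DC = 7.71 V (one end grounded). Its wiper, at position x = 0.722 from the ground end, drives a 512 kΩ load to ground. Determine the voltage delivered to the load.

V_out ≈ 5.37 V

Split the track: R_lower = x·R_p = 67.80 kΩ, R_upper = (1−x)·R_p = 26.10 kΩ.
R_L loads the lower segment: effective lower R = 59.87 kΩ.
Then V_out = V_DC · 59.87/(26.10 + 59.87) = 5.369 V.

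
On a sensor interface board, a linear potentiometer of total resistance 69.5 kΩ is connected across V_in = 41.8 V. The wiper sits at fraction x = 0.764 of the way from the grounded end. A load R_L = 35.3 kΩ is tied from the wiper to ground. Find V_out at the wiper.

V_out ≈ 23.6 V

The pot divides into 16.40 kΩ above the wiper and 53.10 kΩ below.
(x·R_p) ‖ R_L = 21.20 kΩ.
Loaded-divider output: V_out = 41.8 × 0.5638 = 23.57 V.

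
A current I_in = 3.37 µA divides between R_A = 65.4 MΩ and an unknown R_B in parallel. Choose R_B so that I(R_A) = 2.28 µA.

The fraction through R_A equals R_B/(R_A+R_B).
With f = 0.6766, R_B = R_A · f/(1−f) = 65.4 × 2.092 = 136.8 MΩ.

R_B ≈ 137 MΩ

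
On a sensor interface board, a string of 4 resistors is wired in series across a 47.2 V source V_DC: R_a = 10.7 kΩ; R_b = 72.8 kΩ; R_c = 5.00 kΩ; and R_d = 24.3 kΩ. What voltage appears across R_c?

V ≈ 2.09 V

Total series resistance ΣR = 10.7 + 72.8 + 5.00 + 24.3 = 112.8 kΩ.
By the voltage-divider rule, V = 47.2 × 5.000/112.8 = 2.092 V.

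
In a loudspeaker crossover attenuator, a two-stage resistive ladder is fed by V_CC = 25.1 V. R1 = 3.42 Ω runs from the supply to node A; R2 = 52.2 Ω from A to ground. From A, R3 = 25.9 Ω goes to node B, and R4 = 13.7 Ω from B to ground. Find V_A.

The second stage (R3 + R4 = 39.60 Ω) loads node A in parallel with R2.
Effective lower resistance at A: R2 ‖ 39.60 = 22.52 Ω.
V_A = 25.1 × 22.52/(3.42 + 22.52) = 21.79 V.

V_A ≈ 21.8 V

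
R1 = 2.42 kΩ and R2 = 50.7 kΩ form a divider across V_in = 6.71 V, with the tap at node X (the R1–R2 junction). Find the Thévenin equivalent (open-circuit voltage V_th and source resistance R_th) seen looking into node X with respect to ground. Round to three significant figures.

V_th ≈ 6.40 V, R_th ≈ 2.31 kΩ

Open-circuit (no load on X): V_th = V_in · R2/(R1 + R2) = 6.71 × 50.7/(2.420 + 50.7) = 6.404 V.
With V_in suppressed (replaced by a short), R_th = R1 ‖ R2 = (2.420 × 50.7)/(2.420 + 50.7) = 2.310 kΩ.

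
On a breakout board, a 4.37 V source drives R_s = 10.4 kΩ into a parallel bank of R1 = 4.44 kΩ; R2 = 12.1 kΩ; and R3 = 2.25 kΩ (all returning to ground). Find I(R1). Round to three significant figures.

I ≈ 0.112 mA

Combine the parallel branches: R_p = (1/4.44 + 1/12.1 + 1/2.25)⁻¹ = 1.329 kΩ.
Node voltage V_A = V_DC · R_p/(R_s + R_p) = 4.37 × 0.1133 = 0.4952 V.
I(R1) = V_A / R1 = 0.4952/4.44 = 0.1115 mA.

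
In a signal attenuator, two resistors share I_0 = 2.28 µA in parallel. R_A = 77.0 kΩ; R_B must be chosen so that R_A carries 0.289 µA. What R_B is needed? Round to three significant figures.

The fraction through R_A equals R_B/(R_A+R_B).
With f = 0.1268, R_B = R_A · f/(1−f) = 77.0 × 0.1452 = 11.18 kΩ.

R_B ≈ 11.2 kΩ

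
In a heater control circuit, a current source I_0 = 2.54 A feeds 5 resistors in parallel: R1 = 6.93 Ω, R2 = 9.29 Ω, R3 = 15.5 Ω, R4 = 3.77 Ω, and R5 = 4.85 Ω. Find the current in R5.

Total conductance ΣG = 1/6.93 + 1/9.29 + 1/15.5 + 1/3.77 + 1/4.85 = 0.7879 (units of 1/Ω).
R5 takes the fraction G_k/ΣG = 0.2062/0.7879 = 0.2617, so I = 2.54 × 0.2617 = 0.6647 A.

I ≈ 0.665 A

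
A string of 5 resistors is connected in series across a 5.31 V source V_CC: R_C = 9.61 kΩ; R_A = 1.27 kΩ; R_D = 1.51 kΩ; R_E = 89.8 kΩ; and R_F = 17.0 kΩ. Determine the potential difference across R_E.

V ≈ 4.00 V

Total series resistance ΣR = 9.61 + 1.27 + 1.51 + 89.8 + 17.0 = 119.2 kΩ.
Voltage divider: V = V_CC · (89.80 / 119.2) = 5.31 × 0.7534 = 4.001 V.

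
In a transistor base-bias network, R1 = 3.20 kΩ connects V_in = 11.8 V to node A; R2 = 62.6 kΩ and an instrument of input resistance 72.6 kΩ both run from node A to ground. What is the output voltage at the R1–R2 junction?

V_out ≈ 10.8 V

The load sits in parallel with R2, giving an effective lower resistance R2' = R2·R_L/(R2+R_L) = 33.62 kΩ.
Then V_out = V_in · R2'/(R1 + R2') = 11.8 × 33.62/36.82 = 10.77 V.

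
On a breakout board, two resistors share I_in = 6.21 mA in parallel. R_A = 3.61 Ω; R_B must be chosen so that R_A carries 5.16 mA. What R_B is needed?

The fraction through R_A equals R_B/(R_A+R_B).
5.16/6.21 = R_B/(R_A + R_B) → R_B = R_A · (0.8309)/(1 − 0.8309) = 3.61 × 4.914 = 17.74 Ω.

R_B ≈ 17.7 Ω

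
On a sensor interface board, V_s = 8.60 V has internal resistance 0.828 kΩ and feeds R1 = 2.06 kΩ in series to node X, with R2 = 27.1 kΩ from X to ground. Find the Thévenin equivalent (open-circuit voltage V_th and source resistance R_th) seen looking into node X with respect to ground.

R1' = 0.828 + 2.06 = 2.888 kΩ (source resistance + R1).
V_th is the unloaded tap voltage: V_s · R2/(R1'+R2) = 8.60 × 0.9037 = 7.772 V.
Looking into X with the source shorted: R_th = R1'·R2/(R1'+R2) = 2.888 × 27.1/29.99 = 2.610 kΩ.

V_th ≈ 7.77 V, R_th ≈ 2.61 kΩ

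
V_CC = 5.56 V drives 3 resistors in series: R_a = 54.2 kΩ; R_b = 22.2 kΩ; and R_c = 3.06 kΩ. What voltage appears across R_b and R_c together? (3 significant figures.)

V ≈ 1.77 V

ΣR = 54.2 + 22.2 + 3.06 = 79.46 kΩ.
R_{R_b..R_c} = 22.2 + 3.06 = 25.26 kΩ.
Voltage divider: V = V_CC · (25.26 / 79.46) = 5.56 × 0.3179 = 1.768 V.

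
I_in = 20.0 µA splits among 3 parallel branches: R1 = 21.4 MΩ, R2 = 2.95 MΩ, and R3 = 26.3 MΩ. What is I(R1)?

ΣG = 1/21.4 + 1/2.95 + 1/26.3 = 0.4237.
Current divider: I(R1) = I_in · G_k/ΣG = 20.0 × (0.04673/0.4237) = 20.0 × 0.1103 = 2.206 µA.

I ≈ 2.21 µA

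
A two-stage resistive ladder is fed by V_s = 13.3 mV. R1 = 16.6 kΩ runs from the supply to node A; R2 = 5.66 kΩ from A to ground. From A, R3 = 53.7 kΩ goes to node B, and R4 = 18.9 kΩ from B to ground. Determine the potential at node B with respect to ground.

V_B ≈ 0.832 mV

Looking into the second stage from A: R3 + R4 = 72.60 kΩ appears in parallel with R2.
Effective lower resistance at A: R2 ‖ 72.60 = 5.251 kΩ.
So V_A = 13.3 × 0.2403 = 3.196 mV.
Then the unloaded second divider: V_B = V_A × R4/(R3+R4) = 3.196 × 0.2603 = 0.8320 mV.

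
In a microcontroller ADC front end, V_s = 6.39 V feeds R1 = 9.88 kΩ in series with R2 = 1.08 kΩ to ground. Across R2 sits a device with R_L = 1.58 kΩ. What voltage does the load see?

V_out ≈ 0.390 V

First combine the lower leg with the load: R2 ‖ R_L = 0.6415 kΩ.
Now apply the divider: V_out = 6.39 × 0.06097 = 0.3896 V.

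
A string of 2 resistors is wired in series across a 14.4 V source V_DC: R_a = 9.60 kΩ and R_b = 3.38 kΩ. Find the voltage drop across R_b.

Total series resistance ΣR = 9.60 + 3.38 = 12.98 kΩ.
By the voltage-divider rule, V = 14.4 × 3.380/12.98 = 3.750 V.

V ≈ 3.75 V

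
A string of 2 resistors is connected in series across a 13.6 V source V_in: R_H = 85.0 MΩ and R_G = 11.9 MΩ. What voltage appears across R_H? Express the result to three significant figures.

Series total: ΣR = 85.0 + 11.9 = 96.90 MΩ.
V = V_in · R/ΣR = 13.6 × 0.8772 = 11.93 V.

V ≈ 11.9 V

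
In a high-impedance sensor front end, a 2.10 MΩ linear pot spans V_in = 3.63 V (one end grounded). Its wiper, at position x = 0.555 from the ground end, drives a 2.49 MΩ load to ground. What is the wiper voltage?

V_out ≈ 1.67 V

The pot divides into 0.9345 MΩ above the wiper and 1.166 MΩ below.
R_L loads the lower segment: effective lower R = 0.7939 MΩ.
V_out = 3.63 × 0.7939/(0.9345 + 0.7939) = 1.667 V.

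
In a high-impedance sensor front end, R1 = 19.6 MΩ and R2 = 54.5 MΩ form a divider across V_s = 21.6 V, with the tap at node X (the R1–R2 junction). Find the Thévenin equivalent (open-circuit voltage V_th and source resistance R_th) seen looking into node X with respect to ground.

V_th is the unloaded tap voltage: V_s · R2/(R1+R2) = 21.6 × 0.7355 = 15.89 V.
With V_s suppressed (replaced by a short), R_th = R1 ‖ R2 = (19.60 × 54.5)/(19.60 + 54.5) = 14.42 MΩ.

V_th ≈ 15.9 V, R_th ≈ 14.4 MΩ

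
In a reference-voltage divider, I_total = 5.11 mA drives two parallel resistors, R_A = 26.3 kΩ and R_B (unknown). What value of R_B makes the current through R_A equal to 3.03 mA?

Two-branch current divider: I_A = I_total · R_B/(R_A + R_B).
3.03/5.11 = R_B/(R_A + R_B) → R_B = R_A · (0.5930)/(1 − 0.5930) = 26.3 × 1.457 = 38.31 kΩ.

R_B ≈ 38.3 kΩ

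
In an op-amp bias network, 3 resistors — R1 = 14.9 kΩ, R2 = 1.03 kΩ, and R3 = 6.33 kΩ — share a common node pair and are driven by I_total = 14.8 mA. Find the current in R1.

ΣG = 1/14.9 + 1/1.03 + 1/6.33 = 1.196.
R1 takes the fraction G_k/ΣG = 0.06711/1.196 = 0.05612, so I = 14.8 × 0.05612 = 0.8305 mA.

I ≈ 0.831 mA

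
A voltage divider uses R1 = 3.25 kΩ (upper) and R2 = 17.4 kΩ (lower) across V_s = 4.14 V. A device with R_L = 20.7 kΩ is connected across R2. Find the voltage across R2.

V_out ≈ 3.08 V

The load sits in parallel with R2, giving an effective lower resistance R2' = R2·R_L/(R2+R_L) = 9.454 kΩ.
Then V_out = V_s · R2'/(R1 + R2') = 4.14 × 9.454/12.70 = 3.081 V.
(Unloaded it would be 3.49 V; the load pulls it down.)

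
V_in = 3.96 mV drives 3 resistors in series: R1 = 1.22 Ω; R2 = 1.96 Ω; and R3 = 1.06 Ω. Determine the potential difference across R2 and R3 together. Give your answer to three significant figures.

V ≈ 2.82 mV

ΣR = 1.22 + 1.96 + 1.06 = 4.240 Ω.
R_{R2..R3} = 1.96 + 1.06 = 3.020 Ω.
V = V_in · R/ΣR = 3.96 × 0.7123 = 2.821 mV.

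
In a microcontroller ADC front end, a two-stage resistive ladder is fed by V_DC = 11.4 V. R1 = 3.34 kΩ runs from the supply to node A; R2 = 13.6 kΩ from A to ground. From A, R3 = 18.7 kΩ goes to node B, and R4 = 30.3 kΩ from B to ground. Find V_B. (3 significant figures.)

The second stage (R3 + R4 = 49.00 kΩ) loads node A in parallel with R2.
R2 ‖ (R3+R4) = 10.65 kΩ.
So V_A = 11.4 × 0.7612 = 8.677 V.
Then the unloaded second divider: V_B = V_A × R4/(R3+R4) = 8.677 × 0.6184 = 5.366 V.

V_B ≈ 5.37 V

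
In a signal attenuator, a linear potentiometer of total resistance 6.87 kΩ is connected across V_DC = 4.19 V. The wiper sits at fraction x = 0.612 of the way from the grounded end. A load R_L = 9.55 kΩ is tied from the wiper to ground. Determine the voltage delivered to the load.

Split the track: R_lower = x·R_p = 4.204 kΩ, R_upper = (1−x)·R_p = 2.666 kΩ.
R_L loads the lower segment: effective lower R = 2.919 kΩ.
Loaded-divider output: V_out = 4.19 × 0.5227 = 2.190 V.
(Unloaded: V_out = x·V_DC = 2.56 V.)

V_out ≈ 2.19 V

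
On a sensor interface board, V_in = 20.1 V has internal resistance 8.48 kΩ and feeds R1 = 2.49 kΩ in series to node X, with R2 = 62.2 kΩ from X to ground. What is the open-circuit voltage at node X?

V_th ≈ 17.1 V

R1' = 8.48 + 2.49 = 10.97 kΩ (source resistance + R1).
With X open, the divider is unloaded: V_th = 20.1 × 62.2/73.17 = 17.09 V.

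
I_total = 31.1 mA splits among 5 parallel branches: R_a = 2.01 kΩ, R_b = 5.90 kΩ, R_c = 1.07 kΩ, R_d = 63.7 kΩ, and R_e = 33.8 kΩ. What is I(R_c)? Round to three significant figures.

Total conductance ΣG = 1/2.01 + 1/5.90 + 1/1.07 + 1/63.7 + 1/33.8 = 1.647 (units of 1/kΩ).
Current divider: I(R_c) = I_total · G_k/ΣG = 31.1 × (0.9346/1.647) = 31.1 × 0.5675 = 17.65 mA.

I ≈ 17.6 mA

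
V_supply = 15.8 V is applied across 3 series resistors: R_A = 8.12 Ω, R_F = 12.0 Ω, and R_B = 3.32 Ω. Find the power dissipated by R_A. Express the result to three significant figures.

P ≈ 3.69 W

ΣR = 23.44 Ω → I = 15.8/23.44 = 0.6741 A.
P(R_A) = I²·R_A = (0.6741)² × 8.12 = 3.689 W.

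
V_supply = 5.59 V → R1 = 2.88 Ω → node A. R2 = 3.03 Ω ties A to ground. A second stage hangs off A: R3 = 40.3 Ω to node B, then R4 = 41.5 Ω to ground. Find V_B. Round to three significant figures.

Node A sees R2 in parallel with the series input of stage 2, R3 + R4 = 81.80 Ω.
R2 ‖ (R3+R4) = 2.922 Ω.
First divider: V_A = V_supply · 2.922/(2.88 + 2.922) = 2.815 V.
Stage 2 is unloaded, so V_B = V_A · R4/(R3+R4) = 2.815 × 41.5/81.80 = 1.428 V.

V_B ≈ 1.43 V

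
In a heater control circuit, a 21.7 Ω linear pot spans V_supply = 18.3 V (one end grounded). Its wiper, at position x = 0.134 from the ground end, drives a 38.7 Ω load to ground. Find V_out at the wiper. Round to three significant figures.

Lower segment x·R_p = 2.908 Ω; upper segment (1−x)·R_p = 18.79 Ω.
(x·R_p) ‖ R_L = 2.705 Ω.
Loaded-divider output: V_out = 18.3 × 0.1258 = 2.302 V.

V_out ≈ 2.30 V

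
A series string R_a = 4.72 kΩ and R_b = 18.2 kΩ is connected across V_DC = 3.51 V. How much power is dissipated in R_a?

P ≈ 0.111 mW

Series current I = V_DC/ΣR = 3.51/22.92 = 0.1531 mA.
P = I²R = 0.02345 × 4.72 = 0.1107 mW.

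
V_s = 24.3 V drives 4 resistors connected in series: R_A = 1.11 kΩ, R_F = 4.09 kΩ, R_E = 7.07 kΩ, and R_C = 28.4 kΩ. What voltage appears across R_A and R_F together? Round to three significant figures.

Total series resistance ΣR = 1.11 + 4.09 + 7.07 + 28.4 = 40.67 kΩ.
R_{R_A..R_F} = 1.11 + 4.09 = 5.200 kΩ.
Voltage divider: V = V_s · (5.200 / 40.67) = 24.3 × 0.1279 = 3.107 V.

V ≈ 3.11 V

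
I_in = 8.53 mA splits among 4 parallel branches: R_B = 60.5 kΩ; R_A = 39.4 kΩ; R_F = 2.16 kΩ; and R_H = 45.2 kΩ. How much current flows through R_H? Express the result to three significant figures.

I ≈ 0.358 mA

ΣG = 1/60.5 + 1/39.4 + 1/2.16 + 1/45.2 = 0.5270.
Current divider: I(R_H) = I_in · G_k/ΣG = 8.53 × (0.02212/0.5270) = 8.53 × 0.04198 = 0.3581 mA.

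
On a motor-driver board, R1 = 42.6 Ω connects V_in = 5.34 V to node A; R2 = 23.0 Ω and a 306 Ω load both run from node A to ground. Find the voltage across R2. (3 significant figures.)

R2 ‖ R_L = (23.0 × 306)/(23.0 + 306) = 21.39 Ω.
Voltage divider with the loaded lower leg: V_out = 5.34 × 21.39/(42.6 + 21.39) = 5.34 × 0.3343 = 1.785 V.
(Unloaded it would be 1.87 V; the load pulls it down.)

V_out ≈ 1.79 V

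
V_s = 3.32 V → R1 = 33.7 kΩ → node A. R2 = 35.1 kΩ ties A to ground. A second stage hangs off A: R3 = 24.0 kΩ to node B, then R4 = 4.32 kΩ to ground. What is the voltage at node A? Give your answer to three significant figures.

V_A ≈ 1.05 V

Looking into the second stage from A: R3 + R4 = 28.32 kΩ appears in parallel with R2.
R2 ‖ (R3+R4) = 15.67 kΩ.
V_A = 3.32 × 15.67/(33.7 + 15.67) = 1.054 V.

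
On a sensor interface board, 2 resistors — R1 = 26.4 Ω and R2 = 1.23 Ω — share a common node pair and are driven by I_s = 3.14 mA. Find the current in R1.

I ≈ 0.140 mA

With just two branches, the current splits inversely with resistance.
I(R1) = 3.14 × 1.23/(26.4 + 1.23) = 3.14 × 0.04452 = 0.1398 mA.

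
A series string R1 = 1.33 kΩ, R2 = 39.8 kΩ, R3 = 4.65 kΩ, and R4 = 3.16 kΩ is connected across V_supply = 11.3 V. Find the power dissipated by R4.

The common current is I = 11.3/48.94 = 0.2309 mA.
V(R4) = I·R = 0.7296 V; P = V·I = 0.7296 × 0.2309 = 0.1685 mW.

P ≈ 0.168 mW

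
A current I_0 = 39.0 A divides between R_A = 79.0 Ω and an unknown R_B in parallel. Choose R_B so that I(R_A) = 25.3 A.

The fraction through R_A equals R_B/(R_A+R_B).
With f = 0.6487, R_B = R_A · f/(1−f) = 79.0 × 1.847 = 145.9 Ω.

R_B ≈ 146 Ω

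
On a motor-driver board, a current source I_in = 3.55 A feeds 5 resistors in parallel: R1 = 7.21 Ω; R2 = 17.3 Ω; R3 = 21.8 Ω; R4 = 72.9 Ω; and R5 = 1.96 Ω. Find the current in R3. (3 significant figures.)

ΣG = 1/7.21 + 1/17.3 + 1/21.8 + 1/72.9 + 1/1.96 = 0.7663.
Current divider: I(R3) = I_in · G_k/ΣG = 3.55 × (0.04587/0.7663) = 3.55 × 0.05986 = 0.2125 A.

I ≈ 0.213 A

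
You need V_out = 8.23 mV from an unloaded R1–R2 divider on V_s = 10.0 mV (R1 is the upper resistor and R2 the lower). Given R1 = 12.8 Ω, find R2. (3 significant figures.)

R2 ≈ 59.5 Ω

The divider ratio is R2/(R1+R2) = 8.23/10.0 = 0.8230.
Rearranging, R2 = R1·k/(1−k) = 12.8 × 4.650 = 59.52 Ω.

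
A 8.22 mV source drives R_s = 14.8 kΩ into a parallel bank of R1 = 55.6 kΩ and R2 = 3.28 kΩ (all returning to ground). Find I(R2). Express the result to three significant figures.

I ≈ 0.434 µA

Parallel bank: R_p = 1/(1/55.6 + 1/3.28) = 3.097 kΩ.
V_A by voltage divider: V_A = 8.22 × 3.097/(14.8 + 3.097) = 1.423 mV.
I(R2) = V_A / R2 = 1.423/3.28 = 0.4337 µA.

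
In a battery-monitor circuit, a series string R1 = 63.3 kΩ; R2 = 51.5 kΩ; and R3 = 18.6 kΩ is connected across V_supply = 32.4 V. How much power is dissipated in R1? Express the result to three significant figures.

P ≈ 3.73 mW

ΣR = 133.4 kΩ → I = 32.4/133.4 = 0.2429 mA.
P(R1) = I²·R1 = (0.2429)² × 63.3 = 3.734 mW.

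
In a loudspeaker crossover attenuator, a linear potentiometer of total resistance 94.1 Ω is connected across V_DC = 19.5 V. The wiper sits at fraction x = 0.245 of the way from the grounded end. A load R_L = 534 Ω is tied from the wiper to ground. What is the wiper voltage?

Lower segment x·R_p = 23.05 Ω; upper segment (1−x)·R_p = 71.05 Ω.
Lower segment in parallel with the load: 23.05 ‖ 534 = 22.10 Ω.
Then V_out = V_DC · 22.10/(71.05 + 22.10) = 4.627 V.
(Unloaded: V_out = x·V_DC = 4.78 V.)

V_out ≈ 4.63 V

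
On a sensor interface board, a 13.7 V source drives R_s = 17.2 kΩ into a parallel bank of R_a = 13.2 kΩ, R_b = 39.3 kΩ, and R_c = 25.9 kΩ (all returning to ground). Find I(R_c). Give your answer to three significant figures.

Equivalent of the parallel group: R_p = 7.152 kΩ.
Node voltage V_A = V_DC · R_p/(R_s + R_p) = 13.7 × 0.2937 = 4.024 V.
Branch current I = V_A/R_c = 4.024/25.9 = 0.1554 mA.

I ≈ 0.155 mA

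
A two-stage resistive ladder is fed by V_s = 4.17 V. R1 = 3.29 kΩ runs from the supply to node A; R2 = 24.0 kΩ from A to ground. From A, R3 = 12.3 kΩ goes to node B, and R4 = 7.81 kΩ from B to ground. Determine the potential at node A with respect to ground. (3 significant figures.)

Node A sees R2 in parallel with the series input of stage 2, R3 + R4 = 20.11 kΩ.
Effective lower resistance at A: R2 ‖ 20.11 = 10.94 kΩ.
So V_A = 4.17 × 0.7688 = 3.206 V.

V_A ≈ 3.21 V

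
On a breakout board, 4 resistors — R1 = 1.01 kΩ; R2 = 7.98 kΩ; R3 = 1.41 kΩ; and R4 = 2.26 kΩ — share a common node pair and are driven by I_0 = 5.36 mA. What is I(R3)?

Conductances: ΣG = 1/1.01 + 1/7.98 + 1/1.41 + 1/2.26 = 2.267 (1/kΩ).
R3 takes the fraction G_k/ΣG = 0.7092/2.267 = 0.3128, so I = 5.36 × 0.3128 = 1.677 mA.

I ≈ 1.68 mA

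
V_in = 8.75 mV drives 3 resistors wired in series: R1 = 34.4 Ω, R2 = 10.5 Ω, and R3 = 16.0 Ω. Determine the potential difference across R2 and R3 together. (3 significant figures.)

ΣR = 34.4 + 10.5 + 16.0 = 60.90 Ω.
R_{R2..R3} = 10.5 + 16.0 = 26.50 Ω.
V = V_in · R/ΣR = 8.75 × 0.4351 = 3.807 mV.

V ≈ 3.81 mV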